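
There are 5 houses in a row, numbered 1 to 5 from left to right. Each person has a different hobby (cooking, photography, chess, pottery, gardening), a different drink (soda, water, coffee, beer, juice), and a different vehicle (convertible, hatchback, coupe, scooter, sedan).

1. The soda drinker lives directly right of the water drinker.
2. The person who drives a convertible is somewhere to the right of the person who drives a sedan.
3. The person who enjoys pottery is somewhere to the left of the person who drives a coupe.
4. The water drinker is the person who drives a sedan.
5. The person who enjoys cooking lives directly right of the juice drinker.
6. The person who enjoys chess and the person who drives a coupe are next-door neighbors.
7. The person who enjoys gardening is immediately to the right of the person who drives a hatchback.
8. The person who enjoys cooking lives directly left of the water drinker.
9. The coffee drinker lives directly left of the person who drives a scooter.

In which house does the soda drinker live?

5

House 1 vehicle: only hatchback fits.
By clue 7, the person who enjoys gardening is in house 2.
Clue 5: the juice drinker is in house 2.
From clue 8, the water drinker must be in house 4.
The only hobby still possible for house 3 is cooking.
The person who drives a sedan is in house 4 (clue 4).
The only drink still possible for house 5 is soda.
House 3 vehicle: only coupe fits.
House 5's vehicle must be convertible (nothing else left).
Clue 3 places the person who enjoys pottery in house 1.
Clue 6: the person who enjoys chess is in house 4.
From clue 9, the coffee drinker must be in house 1.
The only hobby still possible for house 5 is photography.
House 3's drink must be beer (nothing else left).
That leaves scooter as the vehicle for house 2.
So: house 1 = pottery/coffee/hatchback, house 2 = gardening/juice/scooter, house 3 = cooking/beer/coupe, house 4 = chess/water/sedan, house 5 = photography/soda/convertible.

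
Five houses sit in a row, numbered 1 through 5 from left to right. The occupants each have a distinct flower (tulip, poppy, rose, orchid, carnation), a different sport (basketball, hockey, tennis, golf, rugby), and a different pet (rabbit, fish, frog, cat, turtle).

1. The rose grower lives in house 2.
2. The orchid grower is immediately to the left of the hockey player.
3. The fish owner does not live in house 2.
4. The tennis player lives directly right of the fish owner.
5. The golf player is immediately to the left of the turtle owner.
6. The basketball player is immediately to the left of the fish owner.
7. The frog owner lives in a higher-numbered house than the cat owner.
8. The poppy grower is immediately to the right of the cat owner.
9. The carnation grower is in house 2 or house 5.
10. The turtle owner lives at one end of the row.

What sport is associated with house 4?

Clue 1: the rose grower is in house 2.
Clue 10: the turtle owner is in house 5.
That leaves carnation as the flower for house 5.
Clue 5 places the golf player in house 4.
So house 1 gets rugby for sport.
The only sport still possible for house 3 is basketball.
That leaves rabbit as the pet for house 1.
By clue 4, the fish owner is in house 4.
The only sport still possible for house 2 is hockey.
That leaves tennis as the sport for house 5.
So house 2 gets cat for pet.
So house 3 gets frog for pet.
From clue 2, the orchid grower must be in house 1.
From clue 8, the poppy grower must be in house 3.
So house 4 gets tulip for flower.
So: house 1 = orchid/rugby/rabbit, house 2 = rose/hockey/cat, house 3 = poppy/basketball/frog, house 4 = tulip/golf/fish, house 5 = carnation/tennis/turtle.

golf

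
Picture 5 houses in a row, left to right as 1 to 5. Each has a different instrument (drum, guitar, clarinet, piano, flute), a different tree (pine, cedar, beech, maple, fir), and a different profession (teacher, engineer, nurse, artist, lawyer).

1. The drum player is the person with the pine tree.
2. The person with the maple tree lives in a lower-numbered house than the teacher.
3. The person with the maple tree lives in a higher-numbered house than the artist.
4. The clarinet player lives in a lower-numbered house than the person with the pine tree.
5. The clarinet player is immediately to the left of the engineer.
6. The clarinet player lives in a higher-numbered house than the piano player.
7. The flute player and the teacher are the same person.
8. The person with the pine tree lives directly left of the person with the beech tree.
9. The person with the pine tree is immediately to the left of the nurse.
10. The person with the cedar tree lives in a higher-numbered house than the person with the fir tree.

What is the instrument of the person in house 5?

The only tree still possible for house 1 is fir.
The clarinet player is narrowed to house 2 or 3; consider each.
Placing it in house 3 leads to a contradiction, so it's in house 2.
The engineer is in house 3 (clue 5).
The piano player is in house 1 (clue 6).
The drum player is narrowed to house 3 or 4; consider each.
Placing it in house 4 leads to a contradiction, so it's in house 3.
By clue 1, the person with the pine tree is in house 3.
By clue 8, the person with the beech tree is in house 4.
The nurse is in house 4 (clue 9).
House 2's tree must be maple (nothing else left).
That leaves cedar as the tree for house 5.
By clue 3, the artist is in house 1.
By clue 7, the flute player is in house 5.
House 4's instrument must be guitar (nothing else left).
So house 2 gets lawyer for profession.
So house 5 gets teacher for profession.
So: house 1 = piano/fir/artist, house 2 = clarinet/maple/lawyer, house 3 = drum/pine/engineer, house 4 = guitar/beech/nurse, house 5 = flute/cedar/teacher.

flute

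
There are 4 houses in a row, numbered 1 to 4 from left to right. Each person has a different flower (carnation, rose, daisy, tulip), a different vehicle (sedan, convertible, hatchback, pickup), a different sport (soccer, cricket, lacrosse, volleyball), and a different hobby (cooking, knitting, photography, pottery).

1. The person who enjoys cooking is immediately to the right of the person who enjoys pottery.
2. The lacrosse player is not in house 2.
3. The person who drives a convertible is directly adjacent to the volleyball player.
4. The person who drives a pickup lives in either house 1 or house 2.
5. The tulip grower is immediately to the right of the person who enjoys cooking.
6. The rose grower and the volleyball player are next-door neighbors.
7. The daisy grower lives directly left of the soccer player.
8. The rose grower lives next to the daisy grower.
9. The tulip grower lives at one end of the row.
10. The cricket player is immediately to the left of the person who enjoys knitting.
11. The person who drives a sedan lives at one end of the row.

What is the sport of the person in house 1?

Clue 9 places the tulip grower in house 4.
From clue 5, the person who enjoys cooking must be in house 3.
Clue 1 places the person who enjoys pottery in house 2.
The only hobby still possible for house 1 is photography.
That leaves knitting as the hobby for house 4.
Clue 10 places the cricket player in house 3.
The rose grower is in house 2 (clue 8).
By clue 6, the volleyball player is in house 1.
That leaves soccer as the sport for house 2.
House 4 sport: only lacrosse fits.
From clue 3, the person who drives a convertible must be in house 2.
Clue 7: the daisy grower is in house 1.
That leaves carnation as the flower for house 3.
House 1's vehicle must be pickup (nothing else left).
House 3 vehicle: only hatchback fits.
So house 4 gets sedan for vehicle.
So: house 1 = daisy/pickup/volleyball/photography, house 2 = rose/convertible/soccer/pottery, house 3 = carnation/hatchback/cricket/cooking, house 4 = tulip/sedan/lacrosse/knitting.

volleyball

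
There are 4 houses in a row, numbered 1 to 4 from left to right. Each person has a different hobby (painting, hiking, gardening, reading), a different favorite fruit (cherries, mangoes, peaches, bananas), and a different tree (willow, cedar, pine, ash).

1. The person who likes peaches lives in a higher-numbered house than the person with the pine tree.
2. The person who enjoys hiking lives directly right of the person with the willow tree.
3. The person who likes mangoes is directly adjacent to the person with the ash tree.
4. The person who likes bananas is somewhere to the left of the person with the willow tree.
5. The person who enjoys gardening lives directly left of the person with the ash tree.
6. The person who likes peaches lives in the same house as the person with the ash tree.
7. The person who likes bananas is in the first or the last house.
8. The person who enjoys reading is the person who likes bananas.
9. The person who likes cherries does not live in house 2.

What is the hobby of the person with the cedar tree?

painting

By clue 7, the person who likes bananas is in house 1.
By clue 8, the person who enjoys reading is in house 1.
The only favorite fruit still possible for house 2 is mangoes.
Clue 3 places the person with the ash tree in house 3.
Clue 5: the person who enjoys gardening is in house 2.
From clue 6, the person who likes peaches must be in house 3.
House 4's favorite fruit must be cherries (nothing else left).
The only tree still possible for house 4 is cedar.
The person who enjoys hiking is in house 3 (clue 2).
That leaves painting as the hobby for house 4.
House 1 tree: only pine fits.
So house 2 gets willow for tree.
So: house 1 = reading/bananas/pine, house 2 = gardening/mangoes/willow, house 3 = hiking/peaches/ash, house 4 = painting/cherries/cedar.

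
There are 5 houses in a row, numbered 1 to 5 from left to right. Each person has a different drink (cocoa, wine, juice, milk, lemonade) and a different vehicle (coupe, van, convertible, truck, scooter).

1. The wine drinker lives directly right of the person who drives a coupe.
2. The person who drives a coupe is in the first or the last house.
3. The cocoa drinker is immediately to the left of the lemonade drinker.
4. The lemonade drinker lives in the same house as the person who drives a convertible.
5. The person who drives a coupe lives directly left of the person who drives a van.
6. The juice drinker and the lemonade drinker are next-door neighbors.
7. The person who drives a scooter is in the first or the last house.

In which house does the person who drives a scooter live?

Clue 2 places the person who drives a coupe in house 1.
From clue 5, the person who drives a van must be in house 2.
That leaves scooter as the vehicle for house 5.
Clue 1: the wine drinker is in house 2.
From clue 3, the cocoa drinker must be in house 3.
Clue 3 places the lemonade drinker in house 4.
By clue 4, the person who drives a convertible is in house 4.
The only drink still possible for house 1 is milk.
House 5's drink must be juice (nothing else left).
House 3's vehicle must be truck (nothing else left).
So: house 1 = milk/coupe, house 2 = wine/van, house 3 = cocoa/truck, house 4 = lemonade/convertible, house 5 = juice/scooter.

5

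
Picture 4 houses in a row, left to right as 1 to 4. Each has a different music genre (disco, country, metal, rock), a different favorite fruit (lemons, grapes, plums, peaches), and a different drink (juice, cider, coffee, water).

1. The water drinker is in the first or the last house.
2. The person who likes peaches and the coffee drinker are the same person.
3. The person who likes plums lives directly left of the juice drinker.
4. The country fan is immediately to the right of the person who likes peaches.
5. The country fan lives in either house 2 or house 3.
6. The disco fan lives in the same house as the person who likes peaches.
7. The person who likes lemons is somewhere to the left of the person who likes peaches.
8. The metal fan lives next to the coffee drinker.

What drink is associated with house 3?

So house 4 gets grapes for favorite fruit.
The country fan is in house 3 (clue 4).
The person who likes peaches is in house 2 (clue 4).
By clue 6, the disco fan is in house 2.
The person who likes lemons is in house 1 (clue 7).
House 3 favorite fruit: only plums fits.
Clue 2: the coffee drinker is in house 2.
The juice drinker is in house 4 (clue 3).
Clue 8 places the metal fan in house 1.
The only music genre still possible for house 4 is rock.
That leaves water as the drink for house 1.
That leaves cider as the drink for house 3.
So: house 1 = metal/lemons/water, house 2 = disco/peaches/coffee, house 3 = country/plums/cider, house 4 = rock/grapes/juice.

cider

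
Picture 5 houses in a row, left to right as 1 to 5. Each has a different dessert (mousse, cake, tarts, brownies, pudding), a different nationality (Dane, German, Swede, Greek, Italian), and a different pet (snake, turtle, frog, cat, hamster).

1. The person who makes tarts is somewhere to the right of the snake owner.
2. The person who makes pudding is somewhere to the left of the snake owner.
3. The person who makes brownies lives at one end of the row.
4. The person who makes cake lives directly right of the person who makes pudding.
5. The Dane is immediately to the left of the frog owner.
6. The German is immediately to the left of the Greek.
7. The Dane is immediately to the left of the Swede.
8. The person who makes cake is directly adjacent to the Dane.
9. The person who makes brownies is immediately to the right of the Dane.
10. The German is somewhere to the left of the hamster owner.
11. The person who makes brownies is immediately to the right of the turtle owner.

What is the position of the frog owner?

The person who makes brownies is in house 5 (clue 9).
Clue 9 places the Dane in house 4.
By clue 11, the turtle owner is in house 4.
The only pet still possible for house 1 is cat.
Clue 5 places the frog owner in house 5.
Clue 7 places the Swede in house 5.
By clue 8, the person who makes cake is in house 3.
House 4's dessert must be tarts (nothing else left).
The person who makes pudding is in house 2 (clue 4).
The only dessert still possible for house 1 is mousse.
By clue 2, the snake owner is in house 3.
So house 2 gets hamster for pet.
From clue 10, the German must be in house 1.
The Greek is in house 2 (clue 6).
House 3 nationality: only Italian fits.
So: house 1 = mousse/German/cat, house 2 = pudding/Greek/hamster, house 3 = cake/Italian/snake, house 4 = tarts/Dane/turtle, house 5 = brownies/Swede/frog.

5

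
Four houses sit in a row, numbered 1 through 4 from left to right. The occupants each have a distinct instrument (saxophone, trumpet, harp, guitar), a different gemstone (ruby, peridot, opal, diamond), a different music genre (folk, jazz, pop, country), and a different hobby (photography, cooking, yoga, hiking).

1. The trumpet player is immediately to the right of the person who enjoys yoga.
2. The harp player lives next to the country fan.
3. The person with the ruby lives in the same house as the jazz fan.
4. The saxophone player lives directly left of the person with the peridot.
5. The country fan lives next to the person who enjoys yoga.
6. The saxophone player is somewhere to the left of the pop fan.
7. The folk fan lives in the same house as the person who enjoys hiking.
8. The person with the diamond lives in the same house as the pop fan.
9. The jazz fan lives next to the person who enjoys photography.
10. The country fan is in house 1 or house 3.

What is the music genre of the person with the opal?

By clue 5, the person who enjoys yoga is in house 2.
By clue 1, the trumpet player is in house 3.
That leaves opal as the gemstone for house 1.
The harp player is narrowed to house 2 or 4; consider each.
Placing it in house 2 leads to a contradiction, so it's in house 4.
From clue 2, the country fan must be in house 3.
House 1 music genre: only folk fits.
Clue 7 places the person who enjoys hiking in house 1.
The only gemstone still possible for house 3 is peridot.
The only hobby still possible for house 4 is cooking.
Clue 4 places the saxophone player in house 2.
By clue 6, the pop fan is in house 4.
By clue 8, the person with the diamond is in house 4.
So house 1 gets guitar for instrument.
House 2's gemstone must be ruby (nothing else left).
That leaves jazz as the music genre for house 2.
So house 3 gets photography for hobby.
So: house 1 = guitar/opal/folk/hiking, house 2 = saxophone/ruby/jazz/yoga, house 3 = trumpet/peridot/country/photography, house 4 = harp/diamond/pop/cooking.

folk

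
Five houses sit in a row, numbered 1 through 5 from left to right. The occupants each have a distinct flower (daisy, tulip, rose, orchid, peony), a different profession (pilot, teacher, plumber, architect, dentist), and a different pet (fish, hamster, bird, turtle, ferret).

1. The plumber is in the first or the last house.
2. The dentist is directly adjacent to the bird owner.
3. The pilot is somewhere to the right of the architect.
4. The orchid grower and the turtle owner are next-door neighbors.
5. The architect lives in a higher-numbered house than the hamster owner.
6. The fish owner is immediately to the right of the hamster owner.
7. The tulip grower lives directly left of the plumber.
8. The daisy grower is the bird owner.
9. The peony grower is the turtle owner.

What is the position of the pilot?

Clue 7 places the tulip grower in house 4.
The plumber is in house 5 (clue 7).
So house 4 gets ferret for pet.
The only pet still possible for house 5 is bird.
Clue 2: the dentist is in house 4.
Clue 8: the daisy grower is in house 5.
That leaves teacher as the profession for house 1.
That leaves architect as the profession for house 2.
So house 3 gets pilot for profession.
The hamster owner is in house 1 (clue 5).
Clue 6: the fish owner is in house 2.
The only pet still possible for house 3 is turtle.
By clue 4, the orchid grower is in house 2.
From clue 9, the peony grower must be in house 3.
The only flower still possible for house 1 is rose.
So: house 1 = rose/teacher/hamster, house 2 = orchid/architect/fish, house 3 = peony/pilot/turtle, house 4 = tulip/dentist/ferret, house 5 = daisy/plumber/bird.

3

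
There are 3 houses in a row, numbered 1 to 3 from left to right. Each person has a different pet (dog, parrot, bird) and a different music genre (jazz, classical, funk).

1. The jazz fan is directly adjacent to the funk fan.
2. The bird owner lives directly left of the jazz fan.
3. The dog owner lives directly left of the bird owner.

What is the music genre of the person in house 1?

By clue 3, the dog owner is in house 1.
Clue 3 places the bird owner in house 2.
House 3's pet must be parrot (nothing else left).
The jazz fan is in house 3 (clue 2).
Clue 1: the funk fan is in house 2.
House 1 music genre: only classical fits.
So: house 1 = dog/classical, house 2 = bird/funk, house 3 = parrot/jazz.

classical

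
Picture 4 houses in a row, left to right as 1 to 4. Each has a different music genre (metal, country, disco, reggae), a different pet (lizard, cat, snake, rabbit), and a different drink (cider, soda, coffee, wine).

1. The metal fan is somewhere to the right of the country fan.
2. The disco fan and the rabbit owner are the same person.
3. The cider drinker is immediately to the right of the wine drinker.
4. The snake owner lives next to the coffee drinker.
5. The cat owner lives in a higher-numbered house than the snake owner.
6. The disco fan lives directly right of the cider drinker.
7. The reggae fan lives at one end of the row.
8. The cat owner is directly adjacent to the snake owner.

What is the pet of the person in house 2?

The disco fan is narrowed to house 3 or 4; consider each.
Placing it in house 3 leads to a contradiction, so it's in house 4.
Clue 2: the rabbit owner is in house 4.
Clue 6 places the cider drinker in house 3.
The only music genre still possible for house 1 is reggae.
From clue 1, the metal fan must be in house 3.
The country fan is in house 2 (clue 1).
Clue 3 places the wine drinker in house 2.
Clue 4: the snake owner is in house 2.
The coffee drinker is in house 1 (clue 4).
Clue 5 places the cat owner in house 3.
The only pet still possible for house 1 is lizard.
That leaves soda as the drink for house 4.
So: house 1 = reggae/lizard/coffee, house 2 = country/snake/wine, house 3 = metal/cat/cider, house 4 = disco/rabbit/soda.

snake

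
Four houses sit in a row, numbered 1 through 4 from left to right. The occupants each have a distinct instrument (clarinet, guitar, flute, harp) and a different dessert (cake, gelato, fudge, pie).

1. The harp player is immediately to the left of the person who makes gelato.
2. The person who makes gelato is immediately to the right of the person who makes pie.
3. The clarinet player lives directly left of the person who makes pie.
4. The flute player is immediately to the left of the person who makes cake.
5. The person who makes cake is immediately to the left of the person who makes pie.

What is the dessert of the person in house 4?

gelato

By clue 5, the person who makes cake is in house 2.
The person who makes pie is in house 3 (clue 5).
The only instrument still possible for house 4 is guitar.
So house 1 gets fudge for dessert.
House 4's dessert must be gelato (nothing else left).
By clue 1, the harp player is in house 3.
By clue 3, the clarinet player is in house 2.
By clue 4, the flute player is in house 1.
So: house 1 = flute/fudge, house 2 = clarinet/cake, house 3 = harp/pie, house 4 = guitar/gelato.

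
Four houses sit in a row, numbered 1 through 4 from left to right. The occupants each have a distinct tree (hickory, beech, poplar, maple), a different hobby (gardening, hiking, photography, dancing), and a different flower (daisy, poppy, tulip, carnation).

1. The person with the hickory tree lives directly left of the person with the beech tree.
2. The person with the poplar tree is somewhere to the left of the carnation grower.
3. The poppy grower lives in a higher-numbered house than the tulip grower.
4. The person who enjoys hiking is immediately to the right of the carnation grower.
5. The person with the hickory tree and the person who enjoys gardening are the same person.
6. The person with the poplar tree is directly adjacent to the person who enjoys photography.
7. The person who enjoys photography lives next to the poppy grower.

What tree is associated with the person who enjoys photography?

maple

The person with the poplar tree is narrowed to house 1 or 2; consider each.
Placing it in house 1 leads to a contradiction, so it's in house 2.
Clue 2: the carnation grower is in house 3.
Clue 4 places the person who enjoys hiking in house 4.
The person with the hickory tree is in house 3 (clue 1).
By clue 1, the person with the beech tree is in house 4.
By clue 5, the person who enjoys gardening is in house 3.
So house 1 gets maple for tree.
House 1 hobby: only photography fits.
House 2 hobby: only dancing fits.
Clue 7: the poppy grower is in house 2.
House 1 flower: only tulip fits.
That leaves daisy as the flower for house 4.
So: house 1 = maple/photography/tulip, house 2 = poplar/dancing/poppy, house 3 = hickory/gardening/carnation, house 4 = beech/hiking/daisy.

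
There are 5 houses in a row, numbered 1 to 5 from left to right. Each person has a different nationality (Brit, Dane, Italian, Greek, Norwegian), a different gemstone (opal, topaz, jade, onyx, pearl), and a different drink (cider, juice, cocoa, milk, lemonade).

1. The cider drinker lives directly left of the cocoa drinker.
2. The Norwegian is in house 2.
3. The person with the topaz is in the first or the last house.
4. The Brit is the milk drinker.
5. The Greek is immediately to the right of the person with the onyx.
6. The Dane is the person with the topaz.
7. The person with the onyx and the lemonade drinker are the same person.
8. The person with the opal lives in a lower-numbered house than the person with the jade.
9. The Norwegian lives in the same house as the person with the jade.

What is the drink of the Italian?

lemonade

The Norwegian is in house 2 (clue 2).
The person with the jade is in house 2 (clue 9).
Clue 8: the person with the opal is in house 1.
House 5's gemstone must be topaz (nothing else left).
Clue 6 places the Dane in house 5.
That leaves Greek as the nationality for house 4.
Clue 5 places the person with the onyx in house 3.
The lemonade drinker is in house 3 (clue 7).
So house 4 gets pearl for gemstone.
The Brit is in house 1 (clue 4).
So house 3 gets Italian for nationality.
That leaves milk as the drink for house 1.
From clue 1, the cocoa drinker must be in house 5.
That leaves juice as the drink for house 2.
So house 4 gets cider for drink.
So: house 1 = Brit/opal/milk, house 2 = Norwegian/jade/juice, house 3 = Italian/onyx/lemonade, house 4 = Greek/pearl/cider, house 5 = Dane/topaz/cocoa.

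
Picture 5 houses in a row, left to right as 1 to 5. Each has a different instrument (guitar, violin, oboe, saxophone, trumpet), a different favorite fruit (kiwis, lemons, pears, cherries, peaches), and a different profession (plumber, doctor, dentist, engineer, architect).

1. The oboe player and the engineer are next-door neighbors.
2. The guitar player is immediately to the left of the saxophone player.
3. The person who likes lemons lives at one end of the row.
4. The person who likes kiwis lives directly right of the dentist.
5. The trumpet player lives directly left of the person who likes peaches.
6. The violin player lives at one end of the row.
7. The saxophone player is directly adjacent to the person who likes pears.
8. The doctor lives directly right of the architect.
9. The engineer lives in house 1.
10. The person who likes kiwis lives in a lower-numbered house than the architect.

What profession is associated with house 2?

dentist

Clue 9: the engineer is in house 1.
From clue 1, the oboe player must be in house 2.
Clue 4 places the person who likes kiwis in house 3.
Clue 4: the dentist is in house 2.
From clue 10, the architect must be in house 4.
House 3 profession: only plumber fits.
House 5 profession: only doctor fits.
The guitar player is narrowed to house 3 or 4; consider each.
Placing it in house 4 leads to a contradiction, so it's in house 3.
Clue 2 places the saxophone player in house 4.
By clue 7, the person who likes pears is in house 5.
That leaves trumpet as the instrument for house 1.
House 5 instrument: only violin fits.
The person who likes peaches is in house 2 (clue 5).
House 1's favorite fruit must be lemons (nothing else left).
House 4 favorite fruit: only cherries fits.
So: house 1 = trumpet/lemons/engineer, house 2 = oboe/peaches/dentist, house 3 = guitar/kiwis/plumber, house 4 = saxophone/cherries/architect, house 5 = violin/pears/doctor.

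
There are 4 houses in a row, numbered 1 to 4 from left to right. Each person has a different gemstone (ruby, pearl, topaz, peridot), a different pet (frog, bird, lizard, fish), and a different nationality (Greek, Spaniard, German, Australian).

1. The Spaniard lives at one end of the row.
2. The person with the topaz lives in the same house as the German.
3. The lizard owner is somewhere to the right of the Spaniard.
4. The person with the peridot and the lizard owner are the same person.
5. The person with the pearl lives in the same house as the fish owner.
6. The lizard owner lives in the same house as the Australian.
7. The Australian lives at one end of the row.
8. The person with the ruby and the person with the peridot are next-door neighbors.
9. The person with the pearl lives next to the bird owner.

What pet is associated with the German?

bird

Clue 3 places the Spaniard in house 1.
Clue 7 places the Australian in house 4.
By clue 6, the lizard owner is in house 4.
Clue 4 places the person with the peridot in house 4.
By clue 8, the person with the ruby is in house 3.
So house 1 gets pearl for gemstone.
House 2's gemstone must be topaz (nothing else left).
The German is in house 2 (clue 2).
By clue 5, the fish owner is in house 1.
Clue 9 places the bird owner in house 2.
So house 3 gets frog for pet.
That leaves Greek as the nationality for house 3.
So: house 1 = pearl/fish/Spaniard, house 2 = topaz/bird/German, house 3 = ruby/frog/Greek, house 4 = peridot/lizard/Australian.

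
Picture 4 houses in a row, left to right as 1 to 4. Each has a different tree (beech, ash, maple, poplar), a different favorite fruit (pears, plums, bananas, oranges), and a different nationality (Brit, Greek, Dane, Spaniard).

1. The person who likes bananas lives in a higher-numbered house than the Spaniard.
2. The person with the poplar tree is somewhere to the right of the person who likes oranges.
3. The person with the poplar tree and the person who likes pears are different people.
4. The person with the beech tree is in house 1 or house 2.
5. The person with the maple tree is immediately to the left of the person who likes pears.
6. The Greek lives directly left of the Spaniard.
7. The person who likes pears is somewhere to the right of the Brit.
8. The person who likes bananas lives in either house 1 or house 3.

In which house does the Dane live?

Clue 8 places the person who likes bananas in house 3.
The only nationality still possible for house 4 is Dane.
By clue 1, the Spaniard is in house 2.
From clue 6, the Greek must be in house 1.
House 3 nationality: only Brit fits.
Clue 7: the person who likes pears is in house 4.
From clue 5, the person with the maple tree must be in house 3.
The only tree still possible for house 2 is poplar.
That leaves ash as the tree for house 4.
The person who likes oranges is in house 1 (clue 2).
House 1 tree: only beech fits.
The only favorite fruit still possible for house 2 is plums.
So: house 1 = beech/oranges/Greek, house 2 = poplar/plums/Spaniard, house 3 = maple/bananas/Brit, house 4 = ash/pears/Dane.

4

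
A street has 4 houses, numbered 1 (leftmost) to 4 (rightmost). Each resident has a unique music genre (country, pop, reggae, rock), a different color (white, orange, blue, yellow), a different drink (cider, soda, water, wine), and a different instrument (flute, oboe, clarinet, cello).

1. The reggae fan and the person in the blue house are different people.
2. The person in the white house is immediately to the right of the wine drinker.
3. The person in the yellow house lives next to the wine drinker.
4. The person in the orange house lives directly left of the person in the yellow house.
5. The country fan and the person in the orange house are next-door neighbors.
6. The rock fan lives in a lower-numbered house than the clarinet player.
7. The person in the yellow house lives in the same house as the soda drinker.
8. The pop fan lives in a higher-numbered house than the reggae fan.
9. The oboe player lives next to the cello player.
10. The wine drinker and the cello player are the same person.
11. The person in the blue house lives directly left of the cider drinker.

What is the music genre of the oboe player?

country

The pop fan is narrowed to house 2 or 3 or 4; consider each.
Placing it in house 2 and house 3 leads to a contradiction, so it's in house 4.
The country fan is narrowed to house 1 or 2 or 3; consider each.
Placing it in house 1 and house 3 leads to a contradiction, so it's in house 2.
The reggae fan is narrowed to house 1 or 3; consider each.
Placing it in house 3 leads to a contradiction, so it's in house 1.
House 3 music genre: only rock fits.
That leaves orange as the color for house 1.
The only color still possible for house 3 is blue.
Clue 4: the person in the yellow house is in house 2.
Clue 6 places the clarinet player in house 4.
Clue 7 places the soda drinker in house 2.
Clue 11 places the cider drinker in house 4.
The only color still possible for house 4 is white.
Clue 2 places the wine drinker in house 3.
The cello player is in house 3 (clue 10).
House 1 drink: only water fits.
House 1 instrument: only flute fits.
That leaves oboe as the instrument for house 2.
So: house 1 = reggae/orange/water/flute, house 2 = country/yellow/soda/oboe, house 3 = rock/blue/wine/cello, house 4 = pop/white/cider/clarinet.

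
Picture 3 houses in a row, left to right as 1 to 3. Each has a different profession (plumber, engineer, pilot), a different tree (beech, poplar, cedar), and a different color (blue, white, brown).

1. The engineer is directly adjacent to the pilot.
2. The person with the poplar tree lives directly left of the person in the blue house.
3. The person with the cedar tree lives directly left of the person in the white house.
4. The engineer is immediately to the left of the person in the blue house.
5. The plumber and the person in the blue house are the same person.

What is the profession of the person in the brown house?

House 3's tree must be beech (nothing else left).
House 1's color must be brown (nothing else left).
The engineer is narrowed to house 1 or 2; consider each.
Placing it in house 1 leads to a contradiction, so it's in house 2.
The person in the blue house is in house 3 (clue 4).
Clue 5 places the plumber in house 3.
The only profession still possible for house 1 is pilot.
So house 2 gets white for color.
From clue 2, the person with the poplar tree must be in house 2.
By clue 3, the person with the cedar tree is in house 1.
So: house 1 = pilot/cedar/brown, house 2 = engineer/poplar/white, house 3 = plumber/beech/blue.

pilot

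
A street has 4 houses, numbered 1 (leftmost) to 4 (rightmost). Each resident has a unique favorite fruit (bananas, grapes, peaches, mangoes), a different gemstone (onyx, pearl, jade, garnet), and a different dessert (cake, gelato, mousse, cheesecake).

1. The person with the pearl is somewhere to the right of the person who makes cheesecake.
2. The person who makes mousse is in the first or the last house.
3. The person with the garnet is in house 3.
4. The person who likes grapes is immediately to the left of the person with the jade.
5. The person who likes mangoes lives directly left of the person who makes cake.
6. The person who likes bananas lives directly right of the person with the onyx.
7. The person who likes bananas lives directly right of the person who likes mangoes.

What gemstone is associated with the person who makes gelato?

garnet

From clue 3, the person with the garnet must be in house 3.
House 1 gemstone: only onyx fits.
Clue 6 places the person who likes bananas in house 2.
The person who likes mangoes is in house 1 (clue 7).
House 4 favorite fruit: only peaches fits.
From clue 4, the person with the jade must be in house 4.
The person who makes cake is in house 2 (clue 5).
That leaves grapes as the favorite fruit for house 3.
So house 2 gets pearl for gemstone.
Clue 1: the person who makes cheesecake is in house 1.
That leaves gelato as the dessert for house 3.
That leaves mousse as the dessert for house 4.
So: house 1 = mangoes/onyx/cheesecake, house 2 = bananas/pearl/cake, house 3 = grapes/garnet/gelato, house 4 = peaches/jade/mousse.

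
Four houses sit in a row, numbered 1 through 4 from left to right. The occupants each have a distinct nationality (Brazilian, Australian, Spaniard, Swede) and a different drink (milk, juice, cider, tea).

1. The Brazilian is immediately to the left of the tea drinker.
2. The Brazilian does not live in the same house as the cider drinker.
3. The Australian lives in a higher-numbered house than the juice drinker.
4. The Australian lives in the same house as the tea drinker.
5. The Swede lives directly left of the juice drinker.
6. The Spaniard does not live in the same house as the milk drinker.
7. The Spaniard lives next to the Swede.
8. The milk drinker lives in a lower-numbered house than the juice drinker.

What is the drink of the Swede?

milk

That leaves Australian as the nationality for house 4.
The tea drinker is in house 4 (clue 4).
From clue 1, the Brazilian must be in house 3.
House 3 drink: only juice fits.
The Swede is in house 2 (clue 5).
From clue 7, the Spaniard must be in house 1.
By clue 6, the milk drinker is in house 2.
House 1 drink: only cider fits.
So: house 1 = Spaniard/cider, house 2 = Swede/milk, house 3 = Brazilian/juice, house 4 = Australian/tea.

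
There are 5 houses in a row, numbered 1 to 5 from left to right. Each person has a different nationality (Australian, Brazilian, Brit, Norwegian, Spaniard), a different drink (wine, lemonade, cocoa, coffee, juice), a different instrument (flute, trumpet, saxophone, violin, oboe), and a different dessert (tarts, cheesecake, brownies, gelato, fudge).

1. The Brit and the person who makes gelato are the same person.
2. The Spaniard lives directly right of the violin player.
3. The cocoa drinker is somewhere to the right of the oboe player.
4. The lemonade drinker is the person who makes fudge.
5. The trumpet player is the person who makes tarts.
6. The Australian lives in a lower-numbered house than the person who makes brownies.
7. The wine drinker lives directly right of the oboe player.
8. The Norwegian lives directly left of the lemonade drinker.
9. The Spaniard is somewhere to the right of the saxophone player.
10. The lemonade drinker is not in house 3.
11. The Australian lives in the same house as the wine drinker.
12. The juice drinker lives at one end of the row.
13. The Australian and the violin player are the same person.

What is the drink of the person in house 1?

The juice drinker is narrowed to house 1 or 5; consider each.
Placing it in house 5 leads to a contradiction, so it's in house 1.
The Australian is narrowed to house 2 or 3 or 4; consider each.
Placing it in house 2 and house 3 leads to a contradiction, so it's in house 4.
By clue 6, the person who makes brownies is in house 5.
Clue 11: the wine drinker is in house 4.
By clue 13, the violin player is in house 4.
From clue 2, the Spaniard must be in house 5.
Clue 4: the lemonade drinker is in house 2.
By clue 4, the person who makes fudge is in house 2.
Clue 7 places the oboe player in house 3.
By clue 8, the Norwegian is in house 1.
That leaves flute as the instrument for house 5.
The only dessert still possible for house 4 is cheesecake.
From clue 1, the Brit must be in house 3.
The person who makes gelato is in house 3 (clue 1).
By clue 3, the cocoa drinker is in house 5.
From clue 5, the trumpet player must be in house 1.
Clue 5: the person who makes tarts is in house 1.
House 2 nationality: only Brazilian fits.
That leaves coffee as the drink for house 3.
The only instrument still possible for house 2 is saxophone.
So: house 1 = Norwegian/juice/trumpet/tarts, house 2 = Brazilian/lemonade/saxophone/fudge, house 3 = Brit/coffee/oboe/gelato, house 4 = Australian/wine/violin/cheesecake, house 5 = Spaniard/cocoa/flute/brownies.

juice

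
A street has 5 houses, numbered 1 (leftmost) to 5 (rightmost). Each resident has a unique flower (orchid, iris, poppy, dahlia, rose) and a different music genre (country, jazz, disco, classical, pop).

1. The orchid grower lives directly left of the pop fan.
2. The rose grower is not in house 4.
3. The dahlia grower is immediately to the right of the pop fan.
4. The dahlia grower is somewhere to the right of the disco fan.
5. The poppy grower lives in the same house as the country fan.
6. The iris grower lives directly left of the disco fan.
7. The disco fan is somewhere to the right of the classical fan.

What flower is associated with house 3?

rose

The dahlia grower is narrowed to house 3 or 4 or 5; consider each.
Placing it in house 3 and house 5 leads to a contradiction, so it's in house 4.
From clue 3, the pop fan must be in house 3.
From clue 1, the orchid grower must be in house 2.
The iris grower is in house 1 (clue 6).
Clue 7: the classical fan is in house 1.
House 3 flower: only rose fits.
House 5's flower must be poppy (nothing else left).
The only music genre still possible for house 2 is disco.
That leaves jazz as the music genre for house 4.
House 5 music genre: only country fits.
So: house 1 = iris/classical, house 2 = orchid/disco, house 3 = rose/pop, house 4 = dahlia/jazz, house 5 = poppy/country.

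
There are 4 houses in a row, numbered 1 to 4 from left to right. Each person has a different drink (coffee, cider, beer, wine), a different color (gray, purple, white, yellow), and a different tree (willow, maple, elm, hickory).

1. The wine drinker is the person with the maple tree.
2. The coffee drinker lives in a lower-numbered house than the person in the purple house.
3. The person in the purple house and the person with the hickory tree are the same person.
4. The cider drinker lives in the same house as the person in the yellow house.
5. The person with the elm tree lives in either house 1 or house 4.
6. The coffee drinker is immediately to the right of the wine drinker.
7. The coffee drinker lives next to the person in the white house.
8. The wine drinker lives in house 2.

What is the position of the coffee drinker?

3

The wine drinker is in house 2 (clue 8).
Clue 1 places the person with the maple tree in house 2.
From clue 2, the person in the purple house must be in house 4.
Clue 3 places the person with the hickory tree in house 4.
House 3 drink: only coffee fits.
House 2 color: only white fits.
The only tree still possible for house 3 is willow.
Clue 4 places the cider drinker in house 1.
By clue 4, the person in the yellow house is in house 1.
So house 4 gets beer for drink.
House 3's color must be gray (nothing else left).
So house 1 gets elm for tree.
So: house 1 = cider/yellow/elm, house 2 = wine/white/maple, house 3 = coffee/gray/willow, house 4 = beer/purple/hickory.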